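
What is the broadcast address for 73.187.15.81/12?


Network: 73.176.0.0/12
Host bits = 20
Set all host bits to 1:
Broadcast: 73.191.255.255


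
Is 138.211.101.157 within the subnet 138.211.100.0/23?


Subnet network: 138.211.100.0
Test IP AND mask: 138.211.100.0
Yes, 138.211.101.157 is in 138.211.100.0/23


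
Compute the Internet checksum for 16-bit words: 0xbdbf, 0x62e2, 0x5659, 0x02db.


Sum all words (with carry folding):
+ 0xbdbf = 0xbdbf
+ 0x62e2 = 0x20a2
+ 0x5659 = 0x76fb
+ 0x02db = 0x79d6
One's complement: ~0x79d6
Checksum = 0x8629


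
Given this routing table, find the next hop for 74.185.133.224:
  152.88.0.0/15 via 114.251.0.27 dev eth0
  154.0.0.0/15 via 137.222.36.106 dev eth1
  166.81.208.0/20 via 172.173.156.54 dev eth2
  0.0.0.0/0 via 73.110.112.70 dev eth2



Longest prefix match for 74.185.133.224:
  /15 152.88.0.0: no
  /15 154.0.0.0: no
  /20 166.81.208.0: no
  /0 0.0.0.0: MATCH
Selected: next-hop 73.110.112.70 via eth2 (matched /0)


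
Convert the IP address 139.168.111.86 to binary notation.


139 = 10001011
168 = 10101000
111 = 01101111
86 = 01010110
Binary: 10001011.10101000.01101111.01010110


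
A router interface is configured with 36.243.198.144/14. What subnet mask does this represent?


/14 means 14 network bits, 18 host bits
Binary: 11111111111111000000000000000000
Mask: 255.252.0.0


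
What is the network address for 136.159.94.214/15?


IP:   10001000.10011111.01011110.11010110
Mask: 11111111.11111110.00000000.00000000
AND operation:
Net:  10001000.10011110.00000000.00000000
Network: 136.158.0.0/15


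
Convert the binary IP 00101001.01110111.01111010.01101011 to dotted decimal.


00101001 = 41
01110111 = 119
01111010 = 122
01101011 = 107
IP: 41.119.122.107


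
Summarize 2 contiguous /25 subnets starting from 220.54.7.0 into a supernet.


Original prefix: /25
Number of subnets: 2 = 2^1
New prefix = 25 - 1 = 24
Supernet: 220.54.7.0/24


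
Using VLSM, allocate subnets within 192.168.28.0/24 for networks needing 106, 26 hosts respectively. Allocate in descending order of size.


106 hosts -> /25 (126 usable): 192.168.28.0/25
26 hosts -> /27 (30 usable): 192.168.28.128/27
Allocation: 192.168.28.0/25 (106 hosts, 126 usable); 192.168.28.128/27 (26 hosts, 30 usable)


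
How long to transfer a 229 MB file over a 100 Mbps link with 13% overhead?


Effective throughput = 100 * (1 - 13/100) = 87 Mbps
File size in Mb = 229 * 8 = 1832 Mb
Time = 1832 / 87
Time = 21.0575 seconds


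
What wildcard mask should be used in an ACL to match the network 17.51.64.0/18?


Subnet mask: 255.255.192.0
Wildcard = 255.255.255.255 - subnet mask
255 - 255 = 0
255 - 255 = 0
255 - 192 = 63
255 - 0 = 255
Wildcard: 0.0.63.255


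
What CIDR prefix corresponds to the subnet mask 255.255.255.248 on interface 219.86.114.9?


Binary: 11111111.11111111.11111111.11111000
Count leading 1s
Prefix: /29


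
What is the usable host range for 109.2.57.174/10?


Network: 109.0.0.0
Broadcast: 109.63.255.255
First usable = network + 1
Last usable = broadcast - 1
Range: 109.0.0.1 to 109.63.255.254


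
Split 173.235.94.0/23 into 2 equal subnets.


New prefix = 23 + 1 = 24
Each subnet has 256 addresses
  173.235.94.0/24
  173.235.95.0/24
Subnets: 173.235.94.0/24, 173.235.95.0/24


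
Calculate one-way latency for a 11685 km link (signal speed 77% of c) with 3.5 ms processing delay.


Speed = 0.77 * 3e5 km/s = 231000 km/s
Propagation delay = 11685 / 231000 = 0.0506 s = 50.5844 ms
Processing delay = 3.5 ms
Total one-way latency = 54.0844 ms


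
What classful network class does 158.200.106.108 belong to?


First octet: 158
Binary: 10011110
10xxxxxx -> Class B (128-191)
Class B, default mask 255.255.0.0 (/16)


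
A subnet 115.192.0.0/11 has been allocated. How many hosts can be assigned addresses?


Host bits = 32 - 11 = 21
Total addresses = 2^21 = 2097152
Usable = total - 2 (network and broadcast)
Usable hosts: 2097150


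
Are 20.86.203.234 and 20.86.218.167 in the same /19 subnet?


Mask: 255.255.224.0
20.86.203.234 AND mask = 20.86.192.0
20.86.218.167 AND mask = 20.86.192.0
Yes, same subnet (20.86.192.0)


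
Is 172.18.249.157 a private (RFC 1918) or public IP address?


RFC 1918 private ranges:
  10.0.0.0/8 (10.0.0.0 - 10.255.255.255)
  172.16.0.0/12 (172.16.0.0 - 172.31.255.255)
  192.168.0.0/16 (192.168.0.0 - 192.168.255.255)
Private (in 172.16.0.0/12)


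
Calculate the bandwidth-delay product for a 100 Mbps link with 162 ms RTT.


BDP = bandwidth * RTT
= 100 Mbps * 162 ms
= 100 * 1e6 * 162 / 1000 bits
= 16200000 bits
= 2025000 bytes
= 1977.5391 KB
BDP = 16200000 bits (2025000 bytes)


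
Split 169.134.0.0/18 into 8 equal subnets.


New prefix = 18 + 3 = 21
Each subnet has 2048 addresses
  169.134.0.0/21
  169.134.8.0/21
  169.134.16.0/21
  169.134.24.0/21
  169.134.32.0/21
  169.134.40.0/21
  169.134.48.0/21
  169.134.56.0/21
Subnets: 169.134.0.0/21, 169.134.8.0/21, 169.134.16.0/21, 169.134.24.0/21, 169.134.32.0/21, 169.134.40.0/21, 169.134.48.0/21, 169.134.56.0/21


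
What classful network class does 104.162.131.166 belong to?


First octet: 104
Binary: 01101000
0xxxxxxx -> Class A (1-126)
Class A, default mask 255.0.0.0 (/8)


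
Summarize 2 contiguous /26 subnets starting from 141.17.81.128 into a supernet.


Original prefix: /26
Number of subnets: 2 = 2^1
New prefix = 26 - 1 = 25
Supernet: 141.17.81.128/25


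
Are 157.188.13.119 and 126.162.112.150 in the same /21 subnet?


Mask: 255.255.248.0
157.188.13.119 AND mask = 157.188.8.0
126.162.112.150 AND mask = 126.162.112.0
No, different subnets (157.188.8.0 vs 126.162.112.0)


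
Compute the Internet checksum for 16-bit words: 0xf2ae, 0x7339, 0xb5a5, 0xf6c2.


Sum all words (with carry folding):
+ 0xf2ae = 0xf2ae
+ 0x7339 = 0x65e8
+ 0xb5a5 = 0x1b8e
+ 0xf6c2 = 0x1251
One's complement: ~0x1251
Checksum = 0xedae


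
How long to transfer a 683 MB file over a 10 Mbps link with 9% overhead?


Effective throughput = 10 * (1 - 9/100) = 9.1 Mbps
File size in Mb = 683 * 8 = 5464 Mb
Time = 5464 / 9.1
Time = 600.4396 seconds


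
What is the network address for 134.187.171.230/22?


IP:   10000110.10111011.10101011.11100110
Mask: 11111111.11111111.11111100.00000000
AND operation:
Net:  10000110.10111011.10101000.00000000
Network: 134.187.168.0/22


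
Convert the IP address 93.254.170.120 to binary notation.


93 = 01011101
254 = 11111110
170 = 10101010
120 = 01111000
Binary: 01011101.11111110.10101010.01111000


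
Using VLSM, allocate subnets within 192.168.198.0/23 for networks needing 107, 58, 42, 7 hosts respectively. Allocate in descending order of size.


107 hosts -> /25 (126 usable): 192.168.198.0/25
58 hosts -> /26 (62 usable): 192.168.198.128/26
42 hosts -> /26 (62 usable): 192.168.198.192/26
7 hosts -> /28 (14 usable): 192.168.199.0/28
Allocation: 192.168.198.0/25 (107 hosts, 126 usable); 192.168.198.128/26 (58 hosts, 62 usable); 192.168.198.192/26 (42 hosts, 62 usable); 192.168.199.0/28 (7 hosts, 14 usable)


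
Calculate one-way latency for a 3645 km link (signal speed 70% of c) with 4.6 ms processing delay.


Speed = 0.7 * 3e5 km/s = 210000 km/s
Propagation delay = 3645 / 210000 = 0.0174 s = 17.3571 ms
Processing delay = 4.6 ms
Total one-way latency = 21.9571 ms


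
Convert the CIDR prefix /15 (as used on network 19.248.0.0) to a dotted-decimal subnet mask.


/15 means 15 network bits, 17 host bits
Binary: 11111111111111100000000000000000
Mask: 255.254.0.0


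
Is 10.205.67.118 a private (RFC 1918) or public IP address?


RFC 1918 private ranges:
  10.0.0.0/8 (10.0.0.0 - 10.255.255.255)
  172.16.0.0/12 (172.16.0.0 - 172.31.255.255)
  192.168.0.0/16 (192.168.0.0 - 192.168.255.255)
Private (in 10.0.0.0/8)


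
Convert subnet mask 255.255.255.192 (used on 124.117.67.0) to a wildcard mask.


Subnet mask: 255.255.255.192
Wildcard = 255.255.255.255 - subnet mask
255 - 255 = 0
255 - 255 = 0
255 - 255 = 0
255 - 192 = 63
Wildcard: 0.0.0.63


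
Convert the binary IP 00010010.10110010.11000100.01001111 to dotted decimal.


00010010 = 18
10110010 = 178
11000100 = 196
01001111 = 79
IP: 18.178.196.79


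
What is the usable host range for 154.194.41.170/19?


Network: 154.194.32.0
Broadcast: 154.194.63.255
First usable = network + 1
Last usable = broadcast - 1
Range: 154.194.32.1 to 154.194.63.254


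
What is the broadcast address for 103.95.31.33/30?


Network: 103.95.31.32/30
Host bits = 2
Set all host bits to 1:
Broadcast: 103.95.31.35


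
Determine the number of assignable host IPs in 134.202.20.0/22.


Host bits = 32 - 22 = 10
Total addresses = 2^10 = 1024
Usable = total - 2 (network and broadcast)
Usable hosts: 1022


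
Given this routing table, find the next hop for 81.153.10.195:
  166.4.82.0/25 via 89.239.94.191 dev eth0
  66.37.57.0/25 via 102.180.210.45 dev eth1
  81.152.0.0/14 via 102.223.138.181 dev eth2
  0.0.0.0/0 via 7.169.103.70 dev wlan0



Longest prefix match for 81.153.10.195:
  /25 166.4.82.0: no
  /25 66.37.57.0: no
  /14 81.152.0.0: MATCH
  /0 0.0.0.0: MATCH
Selected: next-hop 102.223.138.181 via eth2 (matched /14)


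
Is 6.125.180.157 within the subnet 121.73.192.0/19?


Subnet network: 121.73.192.0
Test IP AND mask: 6.125.160.0
No, 6.125.180.157 is not in 121.73.192.0/19


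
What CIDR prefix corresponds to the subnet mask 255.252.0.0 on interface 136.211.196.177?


Binary: 11111111.11111100.00000000.00000000
Count leading 1s
Prefix: /14


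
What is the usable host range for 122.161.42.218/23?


Network: 122.161.42.0
Broadcast: 122.161.43.255
First usable = network + 1
Last usable = broadcast - 1
Range: 122.161.42.1 to 122.161.43.254


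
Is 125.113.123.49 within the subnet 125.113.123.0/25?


Subnet network: 125.113.123.0
Test IP AND mask: 125.113.123.0
Yes, 125.113.123.49 is in 125.113.123.0/25


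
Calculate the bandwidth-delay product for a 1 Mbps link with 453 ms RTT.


BDP = bandwidth * RTT
= 1 Mbps * 453 ms
= 1 * 1e6 * 453 / 1000 bits
= 453000 bits
= 56625 bytes
= 55.2979 KB
BDP = 453000 bits (56625 bytes)


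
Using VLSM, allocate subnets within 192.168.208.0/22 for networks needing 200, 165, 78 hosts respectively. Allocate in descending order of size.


200 hosts -> /24 (254 usable): 192.168.208.0/24
165 hosts -> /24 (254 usable): 192.168.209.0/24
78 hosts -> /25 (126 usable): 192.168.210.0/25
Allocation: 192.168.208.0/24 (200 hosts, 254 usable); 192.168.209.0/24 (165 hosts, 254 usable); 192.168.210.0/25 (78 hosts, 126 usable)


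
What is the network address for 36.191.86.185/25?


IP:   00100100.10111111.01010110.10111001
Mask: 11111111.11111111.11111111.10000000
AND operation:
Net:  00100100.10111111.01010110.10000000
Network: 36.191.86.128/25


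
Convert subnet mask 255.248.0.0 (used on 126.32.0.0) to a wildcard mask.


Subnet mask: 255.248.0.0
Wildcard = 255.255.255.255 - subnet mask
255 - 255 = 0
255 - 248 = 7
255 - 0 = 255
255 - 0 = 255
Wildcard: 0.7.255.255


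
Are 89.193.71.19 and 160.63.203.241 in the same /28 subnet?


Mask: 255.255.255.240
89.193.71.19 AND mask = 89.193.71.16
160.63.203.241 AND mask = 160.63.203.240
No, different subnets (89.193.71.16 vs 160.63.203.240)


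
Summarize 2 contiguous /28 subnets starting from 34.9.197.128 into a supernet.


Original prefix: /28
Number of subnets: 2 = 2^1
New prefix = 28 - 1 = 27
Supernet: 34.9.197.128/27


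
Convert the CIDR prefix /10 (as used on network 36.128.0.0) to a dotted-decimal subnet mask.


/10 means 10 network bits, 22 host bits
Binary: 11111111110000000000000000000000
Mask: 255.192.0.0


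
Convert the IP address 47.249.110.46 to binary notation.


47 = 00101111
249 = 11111001
110 = 01101110
46 = 00101110
Binary: 00101111.11111001.01101110.00101110


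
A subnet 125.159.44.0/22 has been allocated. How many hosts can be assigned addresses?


Host bits = 32 - 22 = 10
Total addresses = 2^10 = 1024
Usable = total - 2 (network and broadcast)
Usable hosts: 1022


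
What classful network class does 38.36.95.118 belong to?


First octet: 38
Binary: 00100110
0xxxxxxx -> Class A (1-126)
Class A, default mask 255.0.0.0 (/8)


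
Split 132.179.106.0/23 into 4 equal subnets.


New prefix = 23 + 2 = 25
Each subnet has 128 addresses
  132.179.106.0/25
  132.179.106.128/25
  132.179.107.0/25
  132.179.107.128/25
Subnets: 132.179.106.0/25, 132.179.106.128/25, 132.179.107.0/25, 132.179.107.128/25


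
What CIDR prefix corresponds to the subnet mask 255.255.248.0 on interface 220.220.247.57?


Binary: 11111111.11111111.11111000.00000000
Count leading 1s
Prefix: /21


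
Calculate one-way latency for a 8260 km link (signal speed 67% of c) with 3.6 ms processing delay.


Speed = 0.67 * 3e5 km/s = 201000 km/s
Propagation delay = 8260 / 201000 = 0.0411 s = 41.0945 ms
Processing delay = 3.6 ms
Total one-way latency = 44.6945 ms


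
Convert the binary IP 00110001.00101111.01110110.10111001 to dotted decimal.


00110001 = 49
00101111 = 47
01110110 = 118
10111001 = 185
IP: 49.47.118.185


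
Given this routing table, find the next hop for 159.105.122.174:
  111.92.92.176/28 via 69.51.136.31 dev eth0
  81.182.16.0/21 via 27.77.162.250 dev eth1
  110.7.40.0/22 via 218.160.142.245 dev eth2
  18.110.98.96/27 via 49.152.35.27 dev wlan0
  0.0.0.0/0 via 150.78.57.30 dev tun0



Longest prefix match for 159.105.122.174:
  /28 111.92.92.176: no
  /21 81.182.16.0: no
  /22 110.7.40.0: no
  /27 18.110.98.96: no
  /0 0.0.0.0: MATCH
Selected: next-hop 150.78.57.30 via tun0 (matched /0)


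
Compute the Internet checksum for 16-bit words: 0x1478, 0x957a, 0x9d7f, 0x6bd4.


Sum all words (with carry folding):
+ 0x1478 = 0x1478
+ 0x957a = 0xa9f2
+ 0x9d7f = 0x4772
+ 0x6bd4 = 0xb346
One's complement: ~0xb346
Checksum = 0x4cb9


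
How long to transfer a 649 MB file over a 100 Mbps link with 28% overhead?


Effective throughput = 100 * (1 - 28/100) = 72 Mbps
File size in Mb = 649 * 8 = 5192 Mb
Time = 5192 / 72
Time = 72.1111 seconds


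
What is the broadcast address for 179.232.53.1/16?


Network: 179.232.0.0/16
Host bits = 16
Set all host bits to 1:
Broadcast: 179.232.255.255


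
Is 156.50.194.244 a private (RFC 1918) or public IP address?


RFC 1918 private ranges:
  10.0.0.0/8 (10.0.0.0 - 10.255.255.255)
  172.16.0.0/12 (172.16.0.0 - 172.31.255.255)
  192.168.0.0/16 (192.168.0.0 - 192.168.255.255)
Public (not in any RFC 1918 range)


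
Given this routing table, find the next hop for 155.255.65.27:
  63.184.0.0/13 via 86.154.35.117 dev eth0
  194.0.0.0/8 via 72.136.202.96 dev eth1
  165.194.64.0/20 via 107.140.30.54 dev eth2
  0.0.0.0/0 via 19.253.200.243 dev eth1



Longest prefix match for 155.255.65.27:
  /13 63.184.0.0: no
  /8 194.0.0.0: no
  /20 165.194.64.0: no
  /0 0.0.0.0: MATCH
Selected: next-hop 19.253.200.243 via eth1 (matched /0)


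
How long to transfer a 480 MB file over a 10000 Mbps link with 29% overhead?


Effective throughput = 10000 * (1 - 29/100) = 7100 Mbps
File size in Mb = 480 * 8 = 3840 Mb
Time = 3840 / 7100
Time = 0.5408 seconds


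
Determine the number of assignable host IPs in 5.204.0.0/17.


Host bits = 32 - 17 = 15
Total addresses = 2^15 = 32768
Usable = total - 2 (network and broadcast)
Usable hosts: 32766


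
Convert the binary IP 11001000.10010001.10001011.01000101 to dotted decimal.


11001000 = 200
10010001 = 145
10001011 = 139
01000101 = 69
IP: 200.145.139.69


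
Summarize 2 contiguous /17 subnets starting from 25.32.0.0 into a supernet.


Original prefix: /17
Number of subnets: 2 = 2^1
New prefix = 17 - 1 = 16
Supernet: 25.32.0.0/16


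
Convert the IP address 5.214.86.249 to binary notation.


5 = 00000101
214 = 11010110
86 = 01010110
249 = 11111001
Binary: 00000101.11010110.01010110.11111001


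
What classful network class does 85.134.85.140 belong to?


First octet: 85
Binary: 01010101
0xxxxxxx -> Class A (1-126)
Class A, default mask 255.0.0.0 (/8)


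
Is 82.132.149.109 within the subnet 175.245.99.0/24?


Subnet network: 175.245.99.0
Test IP AND mask: 82.132.149.0
No, 82.132.149.109 is not in 175.245.99.0/24


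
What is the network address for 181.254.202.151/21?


IP:   10110101.11111110.11001010.10010111
Mask: 11111111.11111111.11111000.00000000
AND operation:
Net:  10110101.11111110.11001000.00000000
Network: 181.254.200.0/21


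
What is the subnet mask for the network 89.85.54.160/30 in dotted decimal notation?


/30 means 30 network bits, 2 host bits
Binary: 11111111111111111111111111111100
Mask: 255.255.255.252


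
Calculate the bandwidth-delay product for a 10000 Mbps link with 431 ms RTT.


BDP = bandwidth * RTT
= 10000 Mbps * 431 ms
= 10000 * 1e6 * 431 / 1000 bits
= 4310000000 bits
= 538750000 bytes
= 526123.0469 KB
BDP = 4310000000 bits (538750000 bytes)


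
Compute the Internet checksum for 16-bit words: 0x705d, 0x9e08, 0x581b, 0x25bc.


Sum all words (with carry folding):
+ 0x705d = 0x705d
+ 0x9e08 = 0x0e66
+ 0x581b = 0x6681
+ 0x25bc = 0x8c3d
One's complement: ~0x8c3d
Checksum = 0x73c2


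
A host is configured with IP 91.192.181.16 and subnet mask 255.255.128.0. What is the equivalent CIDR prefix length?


Binary: 11111111.11111111.10000000.00000000
Count leading 1s
Prefix: /17


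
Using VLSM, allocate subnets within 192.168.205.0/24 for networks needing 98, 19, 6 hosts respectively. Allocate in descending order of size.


98 hosts -> /25 (126 usable): 192.168.205.0/25
19 hosts -> /27 (30 usable): 192.168.205.128/27
6 hosts -> /29 (6 usable): 192.168.205.160/29
Allocation: 192.168.205.0/25 (98 hosts, 126 usable); 192.168.205.128/27 (19 hosts, 30 usable); 192.168.205.160/29 (6 hosts, 6 usable)


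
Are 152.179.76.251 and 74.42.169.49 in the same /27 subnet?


Mask: 255.255.255.224
152.179.76.251 AND mask = 152.179.76.224
74.42.169.49 AND mask = 74.42.169.32
No, different subnets (152.179.76.224 vs 74.42.169.32)


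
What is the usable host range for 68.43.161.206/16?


Network: 68.43.0.0
Broadcast: 68.43.255.255
First usable = network + 1
Last usable = broadcast - 1
Range: 68.43.0.1 to 68.43.255.254


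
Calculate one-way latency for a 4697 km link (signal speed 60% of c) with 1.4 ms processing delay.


Speed = 0.6 * 3e5 km/s = 180000 km/s
Propagation delay = 4697 / 180000 = 0.0261 s = 26.0944 ms
Processing delay = 1.4 ms
Total one-way latency = 27.4944 ms


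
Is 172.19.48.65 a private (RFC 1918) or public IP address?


RFC 1918 private ranges:
  10.0.0.0/8 (10.0.0.0 - 10.255.255.255)
  172.16.0.0/12 (172.16.0.0 - 172.31.255.255)
  192.168.0.0/16 (192.168.0.0 - 192.168.255.255)
Private (in 172.16.0.0/12)


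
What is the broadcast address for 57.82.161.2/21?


Network: 57.82.160.0/21
Host bits = 11
Set all host bits to 1:
Broadcast: 57.82.167.255


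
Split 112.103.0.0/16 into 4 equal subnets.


New prefix = 16 + 2 = 18
Each subnet has 16384 addresses
  112.103.0.0/18
  112.103.64.0/18
  112.103.128.0/18
  112.103.192.0/18
Subnets: 112.103.0.0/18, 112.103.64.0/18, 112.103.128.0/18, 112.103.192.0/18


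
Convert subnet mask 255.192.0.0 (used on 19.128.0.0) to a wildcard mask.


Subnet mask: 255.192.0.0
Wildcard = 255.255.255.255 - subnet mask
255 - 255 = 0
255 - 192 = 63
255 - 0 = 255
255 - 0 = 255
Wildcard: 0.63.255.255


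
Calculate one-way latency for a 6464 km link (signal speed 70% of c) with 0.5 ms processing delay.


Speed = 0.7 * 3e5 km/s = 210000 km/s
Propagation delay = 6464 / 210000 = 0.0308 s = 30.781 ms
Processing delay = 0.5 ms
Total one-way latency = 31.281 ms


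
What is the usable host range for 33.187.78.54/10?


Network: 33.128.0.0
Broadcast: 33.191.255.255
First usable = network + 1
Last usable = broadcast - 1
Range: 33.128.0.1 to 33.191.255.254


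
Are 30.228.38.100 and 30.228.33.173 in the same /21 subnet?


Mask: 255.255.248.0
30.228.38.100 AND mask = 30.228.32.0
30.228.33.173 AND mask = 30.228.32.0
Yes, same subnet (30.228.32.0)


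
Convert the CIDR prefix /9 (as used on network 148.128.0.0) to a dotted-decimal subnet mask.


/9 means 9 network bits, 23 host bits
Binary: 11111111100000000000000000000000
Mask: 255.128.0.0


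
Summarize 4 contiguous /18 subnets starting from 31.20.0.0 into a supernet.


Original prefix: /18
Number of subnets: 4 = 2^2
New prefix = 18 - 2 = 16
Supernet: 31.20.0.0/16


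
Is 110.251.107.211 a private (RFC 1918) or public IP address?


RFC 1918 private ranges:
  10.0.0.0/8 (10.0.0.0 - 10.255.255.255)
  172.16.0.0/12 (172.16.0.0 - 172.31.255.255)
  192.168.0.0/16 (192.168.0.0 - 192.168.255.255)
Public (not in any RFC 1918 range)


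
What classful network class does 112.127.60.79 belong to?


First octet: 112
Binary: 01110000
0xxxxxxx -> Class A (1-126)
Class A, default mask 255.0.0.0 (/8)


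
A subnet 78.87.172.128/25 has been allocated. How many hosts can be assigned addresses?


Host bits = 32 - 25 = 7
Total addresses = 2^7 = 128
Usable = total - 2 (network and broadcast)
Usable hosts: 126


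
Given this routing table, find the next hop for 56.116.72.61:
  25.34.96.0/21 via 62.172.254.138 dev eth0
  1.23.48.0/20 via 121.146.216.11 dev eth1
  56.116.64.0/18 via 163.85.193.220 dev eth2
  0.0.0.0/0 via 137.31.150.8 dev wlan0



Longest prefix match for 56.116.72.61:
  /21 25.34.96.0: no
  /20 1.23.48.0: no
  /18 56.116.64.0: MATCH
  /0 0.0.0.0: MATCH
Selected: next-hop 163.85.193.220 via eth2 (matched /18)


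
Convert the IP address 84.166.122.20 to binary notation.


84 = 01010100
166 = 10100110
122 = 01111010
20 = 00010100
Binary: 01010100.10100110.01111010.00010100


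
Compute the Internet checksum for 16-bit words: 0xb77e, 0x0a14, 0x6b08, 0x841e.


Sum all words (with carry folding):
+ 0xb77e = 0xb77e
+ 0x0a14 = 0xc192
+ 0x6b08 = 0x2c9b
+ 0x841e = 0xb0b9
One's complement: ~0xb0b9
Checksum = 0x4f46


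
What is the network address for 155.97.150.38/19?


IP:   10011011.01100001.10010110.00100110
Mask: 11111111.11111111.11100000.00000000
AND operation:
Net:  10011011.01100001.10000000.00000000
Network: 155.97.128.0/19


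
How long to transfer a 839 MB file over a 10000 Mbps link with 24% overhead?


Effective throughput = 10000 * (1 - 24/100) = 7600 Mbps
File size in Mb = 839 * 8 = 6712 Mb
Time = 6712 / 7600
Time = 0.8832 seconds


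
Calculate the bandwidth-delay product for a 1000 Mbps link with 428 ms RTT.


BDP = bandwidth * RTT
= 1000 Mbps * 428 ms
= 1000 * 1e6 * 428 / 1000 bits
= 428000000 bits
= 53500000 bytes
= 52246.0938 KB
BDP = 428000000 bits (53500000 bytes)


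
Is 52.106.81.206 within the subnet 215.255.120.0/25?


Subnet network: 215.255.120.0
Test IP AND mask: 52.106.81.128
No, 52.106.81.206 is not in 215.255.120.0/25


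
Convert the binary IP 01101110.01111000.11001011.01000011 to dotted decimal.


01101110 = 110
01111000 = 120
11001011 = 203
01000011 = 67
IP: 110.120.203.67


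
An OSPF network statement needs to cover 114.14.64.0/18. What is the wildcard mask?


Subnet mask: 255.255.192.0
Wildcard = 255.255.255.255 - subnet mask
255 - 255 = 0
255 - 255 = 0
255 - 192 = 63
255 - 0 = 255
Wildcard: 0.0.63.255


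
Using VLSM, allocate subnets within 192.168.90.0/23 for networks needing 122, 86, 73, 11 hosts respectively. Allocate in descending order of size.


122 hosts -> /25 (126 usable): 192.168.90.0/25
86 hosts -> /25 (126 usable): 192.168.90.128/25
73 hosts -> /25 (126 usable): 192.168.91.0/25
11 hosts -> /28 (14 usable): 192.168.91.128/28
Allocation: 192.168.90.0/25 (122 hosts, 126 usable); 192.168.90.128/25 (86 hosts, 126 usable); 192.168.91.0/25 (73 hosts, 126 usable); 192.168.91.128/28 (11 hosts, 14 usable)


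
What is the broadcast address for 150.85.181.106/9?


Network: 150.0.0.0/9
Host bits = 23
Set all host bits to 1:
Broadcast: 150.127.255.255


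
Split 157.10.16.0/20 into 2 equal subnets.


New prefix = 20 + 1 = 21
Each subnet has 2048 addresses
  157.10.16.0/21
  157.10.24.0/21
Subnets: 157.10.16.0/21, 157.10.24.0/21


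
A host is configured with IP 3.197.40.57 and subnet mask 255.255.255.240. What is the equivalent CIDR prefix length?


Binary: 11111111.11111111.11111111.11110000
Count leading 1s
Prefix: /28


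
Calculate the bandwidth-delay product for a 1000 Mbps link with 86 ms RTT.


BDP = bandwidth * RTT
= 1000 Mbps * 86 ms
= 1000 * 1e6 * 86 / 1000 bits
= 86000000 bits
= 10750000 bytes
= 10498.0469 KB
BDP = 86000000 bits (10750000 bytes)


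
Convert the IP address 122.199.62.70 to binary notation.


122 = 01111010
199 = 11000111
62 = 00111110
70 = 01000110
Binary: 01111010.11000111.00111110.01000110


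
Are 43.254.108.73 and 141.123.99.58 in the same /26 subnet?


Mask: 255.255.255.192
43.254.108.73 AND mask = 43.254.108.64
141.123.99.58 AND mask = 141.123.99.0
No, different subnets (43.254.108.64 vs 141.123.99.0)


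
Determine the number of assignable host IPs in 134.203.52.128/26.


Host bits = 32 - 26 = 6
Total addresses = 2^6 = 64
Usable = total - 2 (network and broadcast)
Usable hosts: 62


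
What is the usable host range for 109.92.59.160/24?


Network: 109.92.59.0
Broadcast: 109.92.59.255
First usable = network + 1
Last usable = broadcast - 1
Range: 109.92.59.1 to 109.92.59.254


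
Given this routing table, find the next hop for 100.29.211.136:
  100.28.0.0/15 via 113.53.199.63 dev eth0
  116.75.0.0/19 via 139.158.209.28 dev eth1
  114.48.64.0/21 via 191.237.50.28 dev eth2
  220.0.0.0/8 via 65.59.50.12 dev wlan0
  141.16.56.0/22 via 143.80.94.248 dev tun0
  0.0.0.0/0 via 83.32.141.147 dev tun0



Longest prefix match for 100.29.211.136:
  /15 100.28.0.0: MATCH
  /19 116.75.0.0: no
  /21 114.48.64.0: no
  /8 220.0.0.0: no
  /22 141.16.56.0: no
  /0 0.0.0.0: MATCH
Selected: next-hop 113.53.199.63 via eth0 (matched /15)


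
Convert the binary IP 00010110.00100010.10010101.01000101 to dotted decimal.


00010110 = 22
00100010 = 34
10010101 = 149
01000101 = 69
IP: 22.34.149.69


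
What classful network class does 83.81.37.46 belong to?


First octet: 83
Binary: 01010011
0xxxxxxx -> Class A (1-126)
Class A, default mask 255.0.0.0 (/8)


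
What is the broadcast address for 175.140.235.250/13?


Network: 175.136.0.0/13
Host bits = 19
Set all host bits to 1:
Broadcast: 175.143.255.255


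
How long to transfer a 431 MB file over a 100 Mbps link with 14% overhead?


Effective throughput = 100 * (1 - 14/100) = 86 Mbps
File size in Mb = 431 * 8 = 3448 Mb
Time = 3448 / 86
Time = 40.093 seconds


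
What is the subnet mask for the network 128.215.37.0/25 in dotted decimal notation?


/25 means 25 network bits, 7 host bits
Binary: 11111111111111111111111110000000
Mask: 255.255.255.128


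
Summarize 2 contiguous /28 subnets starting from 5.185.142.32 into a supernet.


Original prefix: /28
Number of subnets: 2 = 2^1
New prefix = 28 - 1 = 27
Supernet: 5.185.142.32/27


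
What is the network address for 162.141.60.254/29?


IP:   10100010.10001101.00111100.11111110
Mask: 11111111.11111111.11111111.11111000
AND operation:
Net:  10100010.10001101.00111100.11111000
Network: 162.141.60.248/29


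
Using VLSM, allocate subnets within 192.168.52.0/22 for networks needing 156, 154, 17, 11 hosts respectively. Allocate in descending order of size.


156 hosts -> /24 (254 usable): 192.168.52.0/24
154 hosts -> /24 (254 usable): 192.168.53.0/24
17 hosts -> /27 (30 usable): 192.168.54.0/27
11 hosts -> /28 (14 usable): 192.168.54.32/28
Allocation: 192.168.52.0/24 (156 hosts, 254 usable); 192.168.53.0/24 (154 hosts, 254 usable); 192.168.54.0/27 (17 hosts, 30 usable); 192.168.54.32/28 (11 hosts, 14 usable)


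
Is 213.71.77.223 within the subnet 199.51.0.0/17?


Subnet network: 199.51.0.0
Test IP AND mask: 213.71.0.0
No, 213.71.77.223 is not in 199.51.0.0/17


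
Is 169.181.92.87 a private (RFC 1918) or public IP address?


RFC 1918 private ranges:
  10.0.0.0/8 (10.0.0.0 - 10.255.255.255)
  172.16.0.0/12 (172.16.0.0 - 172.31.255.255)
  192.168.0.0/16 (192.168.0.0 - 192.168.255.255)
Public (not in any RFC 1918 range)


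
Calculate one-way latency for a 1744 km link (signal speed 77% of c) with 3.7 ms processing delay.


Speed = 0.77 * 3e5 km/s = 231000 km/s
Propagation delay = 1744 / 231000 = 0.0075 s = 7.5498 ms
Processing delay = 3.7 ms
Total one-way latency = 11.2498 ms


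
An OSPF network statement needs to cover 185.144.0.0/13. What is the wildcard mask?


Subnet mask: 255.248.0.0
Wildcard = 255.255.255.255 - subnet mask
255 - 255 = 0
255 - 248 = 7
255 - 0 = 255
255 - 0 = 255
Wildcard: 0.7.255.255


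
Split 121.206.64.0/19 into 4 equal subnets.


New prefix = 19 + 2 = 21
Each subnet has 2048 addresses
  121.206.64.0/21
  121.206.72.0/21
  121.206.80.0/21
  121.206.88.0/21
Subnets: 121.206.64.0/21, 121.206.72.0/21, 121.206.80.0/21, 121.206.88.0/21


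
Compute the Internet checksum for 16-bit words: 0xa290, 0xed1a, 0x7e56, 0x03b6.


Sum all words (with carry folding):
+ 0xa290 = 0xa290
+ 0xed1a = 0x8fab
+ 0x7e56 = 0x0e02
+ 0x03b6 = 0x11b8
One's complement: ~0x11b8
Checksum = 0xee47


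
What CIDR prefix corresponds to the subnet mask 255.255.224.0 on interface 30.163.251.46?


Binary: 11111111.11111111.11100000.00000000
Count leading 1s
Prefix: /19


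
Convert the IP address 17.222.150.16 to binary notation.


17 = 00010001
222 = 11011110
150 = 10010110
16 = 00010000
Binary: 00010001.11011110.10010110.00010000


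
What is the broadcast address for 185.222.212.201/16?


Network: 185.222.0.0/16
Host bits = 16
Set all host bits to 1:
Broadcast: 185.222.255.255


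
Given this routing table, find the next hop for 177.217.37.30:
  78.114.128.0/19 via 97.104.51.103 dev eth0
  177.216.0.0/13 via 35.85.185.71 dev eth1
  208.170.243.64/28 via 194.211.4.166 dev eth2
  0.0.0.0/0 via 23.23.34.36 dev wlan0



Longest prefix match for 177.217.37.30:
  /19 78.114.128.0: no
  /13 177.216.0.0: MATCH
  /28 208.170.243.64: no
  /0 0.0.0.0: MATCH
Selected: next-hop 35.85.185.71 via eth1 (matched /13)


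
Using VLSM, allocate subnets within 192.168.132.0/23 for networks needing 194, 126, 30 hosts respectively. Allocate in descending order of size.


194 hosts -> /24 (254 usable): 192.168.132.0/24
126 hosts -> /25 (126 usable): 192.168.133.0/25
30 hosts -> /27 (30 usable): 192.168.133.128/27
Allocation: 192.168.132.0/24 (194 hosts, 254 usable); 192.168.133.0/25 (126 hosts, 126 usable); 192.168.133.128/27 (30 hosts, 30 usable)


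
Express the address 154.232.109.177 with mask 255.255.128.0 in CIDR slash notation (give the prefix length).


Binary: 11111111.11111111.10000000.00000000
Count leading 1s
Prefix: /17


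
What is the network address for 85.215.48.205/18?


IP:   01010101.11010111.00110000.11001101
Mask: 11111111.11111111.11000000.00000000
AND operation:
Net:  01010101.11010111.00000000.00000000
Network: 85.215.0.0/18


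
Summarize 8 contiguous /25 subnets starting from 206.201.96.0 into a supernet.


Original prefix: /25
Number of subnets: 8 = 2^3
New prefix = 25 - 3 = 22
Supernet: 206.201.96.0/22


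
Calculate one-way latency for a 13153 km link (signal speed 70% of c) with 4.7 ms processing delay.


Speed = 0.7 * 3e5 km/s = 210000 km/s
Propagation delay = 13153 / 210000 = 0.0626 s = 62.6333 ms
Processing delay = 4.7 ms
Total one-way latency = 67.3333 ms


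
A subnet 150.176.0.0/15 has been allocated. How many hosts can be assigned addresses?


Host bits = 32 - 15 = 17
Total addresses = 2^17 = 131072
Usable = total - 2 (network and broadcast)
Usable hosts: 131070


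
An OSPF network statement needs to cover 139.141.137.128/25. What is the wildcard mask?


Subnet mask: 255.255.255.128
Wildcard = 255.255.255.255 - subnet mask
255 - 255 = 0
255 - 255 = 0
255 - 255 = 0
255 - 128 = 127
Wildcard: 0.0.0.127


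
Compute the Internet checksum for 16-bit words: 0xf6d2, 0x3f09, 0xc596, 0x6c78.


Sum all words (with carry folding):
+ 0xf6d2 = 0xf6d2
+ 0x3f09 = 0x35dc
+ 0xc596 = 0xfb72
+ 0x6c78 = 0x67eb
One's complement: ~0x67eb
Checksum = 0x9814


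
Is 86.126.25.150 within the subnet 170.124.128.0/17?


Subnet network: 170.124.128.0
Test IP AND mask: 86.126.0.0
No, 86.126.25.150 is not in 170.124.128.0/17


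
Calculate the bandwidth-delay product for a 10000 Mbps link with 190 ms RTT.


BDP = bandwidth * RTT
= 10000 Mbps * 190 ms
= 10000 * 1e6 * 190 / 1000 bits
= 1900000000 bits
= 237500000 bytes
= 231933.5938 KB
BDP = 1900000000 bits (237500000 bytes)


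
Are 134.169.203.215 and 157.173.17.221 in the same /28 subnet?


Mask: 255.255.255.240
134.169.203.215 AND mask = 134.169.203.208
157.173.17.221 AND mask = 157.173.17.208
No, different subnets (134.169.203.208 vs 157.173.17.208)


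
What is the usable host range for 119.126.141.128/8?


Network: 119.0.0.0
Broadcast: 119.255.255.255
First usable = network + 1
Last usable = broadcast - 1
Range: 119.0.0.1 to 119.255.255.254


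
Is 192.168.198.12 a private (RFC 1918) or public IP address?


RFC 1918 private ranges:
  10.0.0.0/8 (10.0.0.0 - 10.255.255.255)
  172.16.0.0/12 (172.16.0.0 - 172.31.255.255)
  192.168.0.0/16 (192.168.0.0 - 192.168.255.255)
Private (in 192.168.0.0/16)


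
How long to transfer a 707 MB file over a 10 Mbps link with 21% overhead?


Effective throughput = 10 * (1 - 21/100) = 7.9 Mbps
File size in Mb = 707 * 8 = 5656 Mb
Time = 5656 / 7.9
Time = 715.9494 seconds


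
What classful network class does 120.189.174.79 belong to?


First octet: 120
Binary: 01111000
0xxxxxxx -> Class A (1-126)
Class A, default mask 255.0.0.0 (/8)


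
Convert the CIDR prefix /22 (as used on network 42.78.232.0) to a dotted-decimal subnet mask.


/22 means 22 network bits, 10 host bits
Binary: 11111111111111111111110000000000
Mask: 255.255.252.0


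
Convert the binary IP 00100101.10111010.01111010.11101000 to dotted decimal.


00100101 = 37
10111010 = 186
01111010 = 122
11101000 = 232
IP: 37.186.122.232


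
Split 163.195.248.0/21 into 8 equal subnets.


New prefix = 21 + 3 = 24
Each subnet has 256 addresses
  163.195.248.0/24
  163.195.249.0/24
  163.195.250.0/24
  163.195.251.0/24
  163.195.252.0/24
  163.195.253.0/24
  163.195.254.0/24
  163.195.255.0/24
Subnets: 163.195.248.0/24, 163.195.249.0/24, 163.195.250.0/24, 163.195.251.0/24, 163.195.252.0/24, 163.195.253.0/24, 163.195.254.0/24, 163.195.255.0/24


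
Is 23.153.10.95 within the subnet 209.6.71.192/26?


Subnet network: 209.6.71.192
Test IP AND mask: 23.153.10.64
No, 23.153.10.95 is not in 209.6.71.192/26


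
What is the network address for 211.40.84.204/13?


IP:   11010011.00101000.01010100.11001100
Mask: 11111111.11111000.00000000.00000000
AND operation:
Net:  11010011.00101000.00000000.00000000
Network: 211.40.0.0/13


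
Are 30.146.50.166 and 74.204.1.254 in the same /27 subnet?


Mask: 255.255.255.224
30.146.50.166 AND mask = 30.146.50.160
74.204.1.254 AND mask = 74.204.1.224
No, different subnets (30.146.50.160 vs 74.204.1.224)


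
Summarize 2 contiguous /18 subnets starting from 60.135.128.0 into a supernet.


Original prefix: /18
Number of subnets: 2 = 2^1
New prefix = 18 - 1 = 17
Supernet: 60.135.128.0/17


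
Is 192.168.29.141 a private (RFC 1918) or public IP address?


RFC 1918 private ranges:
  10.0.0.0/8 (10.0.0.0 - 10.255.255.255)
  172.16.0.0/12 (172.16.0.0 - 172.31.255.255)
  192.168.0.0/16 (192.168.0.0 - 192.168.255.255)
Private (in 192.168.0.0/16)


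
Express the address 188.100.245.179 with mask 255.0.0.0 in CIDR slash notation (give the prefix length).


Binary: 11111111.00000000.00000000.00000000
Count leading 1s
Prefix: /8


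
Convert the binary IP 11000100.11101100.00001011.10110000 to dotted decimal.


11000100 = 196
11101100 = 236
00001011 = 11
10110000 = 176
IP: 196.236.11.176


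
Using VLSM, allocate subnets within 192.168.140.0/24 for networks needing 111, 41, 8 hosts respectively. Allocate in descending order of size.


111 hosts -> /25 (126 usable): 192.168.140.0/25
41 hosts -> /26 (62 usable): 192.168.140.128/26
8 hosts -> /28 (14 usable): 192.168.140.192/28
Allocation: 192.168.140.0/25 (111 hosts, 126 usable); 192.168.140.128/26 (41 hosts, 62 usable); 192.168.140.192/28 (8 hosts, 14 usable)


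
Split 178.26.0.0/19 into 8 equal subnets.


New prefix = 19 + 3 = 22
Each subnet has 1024 addresses
  178.26.0.0/22
  178.26.4.0/22
  178.26.8.0/22
  178.26.12.0/22
  178.26.16.0/22
  178.26.20.0/22
  178.26.24.0/22
  178.26.28.0/22
Subnets: 178.26.0.0/22, 178.26.4.0/22, 178.26.8.0/22, 178.26.12.0/22, 178.26.16.0/22, 178.26.20.0/22, 178.26.24.0/22, 178.26.28.0/22


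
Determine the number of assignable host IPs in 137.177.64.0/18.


Host bits = 32 - 18 = 14
Total addresses = 2^14 = 16384
Usable = total - 2 (network and broadcast)
Usable hosts: 16382


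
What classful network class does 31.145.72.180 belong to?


First octet: 31
Binary: 00011111
0xxxxxxx -> Class A (1-126)
Class A, default mask 255.0.0.0 (/8)


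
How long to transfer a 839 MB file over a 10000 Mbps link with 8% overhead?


Effective throughput = 10000 * (1 - 8/100) = 9200 Mbps
File size in Mb = 839 * 8 = 6712 Mb
Time = 6712 / 9200
Time = 0.7296 seconds


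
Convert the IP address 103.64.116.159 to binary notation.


103 = 01100111
64 = 01000000
116 = 01110100
159 = 10011111
Binary: 01100111.01000000.01110100.10011111


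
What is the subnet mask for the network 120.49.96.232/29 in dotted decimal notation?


/29 means 29 network bits, 3 host bits
Binary: 11111111111111111111111111111000
Mask: 255.255.255.248


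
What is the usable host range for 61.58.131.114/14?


Network: 61.56.0.0
Broadcast: 61.59.255.255
First usable = network + 1
Last usable = broadcast - 1
Range: 61.56.0.1 to 61.59.255.254


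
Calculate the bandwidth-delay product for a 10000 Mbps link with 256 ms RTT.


BDP = bandwidth * RTT
= 10000 Mbps * 256 ms
= 10000 * 1e6 * 256 / 1000 bits
= 2560000000 bits
= 320000000 bytes
= 312500 KB
BDP = 2560000000 bits (320000000 bytes)


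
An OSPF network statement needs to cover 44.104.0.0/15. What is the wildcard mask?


Subnet mask: 255.254.0.0
Wildcard = 255.255.255.255 - subnet mask
255 - 255 = 0
255 - 254 = 1
255 - 0 = 255
255 - 0 = 255
Wildcard: 0.1.255.255


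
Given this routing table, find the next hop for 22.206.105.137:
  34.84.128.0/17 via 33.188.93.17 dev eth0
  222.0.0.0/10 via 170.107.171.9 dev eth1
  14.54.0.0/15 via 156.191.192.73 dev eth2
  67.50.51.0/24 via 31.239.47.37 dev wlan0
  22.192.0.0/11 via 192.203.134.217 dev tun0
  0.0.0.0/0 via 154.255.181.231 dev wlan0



Longest prefix match for 22.206.105.137:
  /17 34.84.128.0: no
  /10 222.0.0.0: no
  /15 14.54.0.0: no
  /24 67.50.51.0: no
  /11 22.192.0.0: MATCH
  /0 0.0.0.0: MATCH
Selected: next-hop 192.203.134.217 via tun0 (matched /11)


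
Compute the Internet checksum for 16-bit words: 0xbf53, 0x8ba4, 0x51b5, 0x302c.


Sum all words (with carry folding):
+ 0xbf53 = 0xbf53
+ 0x8ba4 = 0x4af8
+ 0x51b5 = 0x9cad
+ 0x302c = 0xccd9
One's complement: ~0xccd9
Checksum = 0x3326


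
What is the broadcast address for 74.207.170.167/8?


Network: 74.0.0.0/8
Host bits = 24
Set all host bits to 1:
Broadcast: 74.255.255.255


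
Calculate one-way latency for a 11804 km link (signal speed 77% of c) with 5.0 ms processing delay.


Speed = 0.77 * 3e5 km/s = 231000 km/s
Propagation delay = 11804 / 231000 = 0.0511 s = 51.0996 ms
Processing delay = 5.0 ms
Total one-way latency = 56.0996 ms


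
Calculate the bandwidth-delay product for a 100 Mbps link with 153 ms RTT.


BDP = bandwidth * RTT
= 100 Mbps * 153 ms
= 100 * 1e6 * 153 / 1000 bits
= 15300000 bits
= 1912500 bytes
= 1867.6758 KB
BDP = 15300000 bits (1912500 bytes)
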